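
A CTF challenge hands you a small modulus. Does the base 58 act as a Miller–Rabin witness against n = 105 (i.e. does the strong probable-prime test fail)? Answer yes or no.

n − 1 = 104 = 2^3 · 13, so s = 3 and d = 13.
x_0 = 58^13 mod 105 = 58.
x_0 is neither 1 nor 104, so continue squaring.
x_1 = 58^2 mod 105 = 4.
x_2 = 4^2 mod 105 = 16.
Reached i = s−1 = 2 without hitting −1: 58 is a Miller–Rabin witness and 105 is composite.

yes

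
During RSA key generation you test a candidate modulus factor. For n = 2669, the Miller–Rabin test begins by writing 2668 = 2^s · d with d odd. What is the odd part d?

Halving: 2668 → 1334 → 667; 667 is odd.
So 2668 = 2^2 · 667.

667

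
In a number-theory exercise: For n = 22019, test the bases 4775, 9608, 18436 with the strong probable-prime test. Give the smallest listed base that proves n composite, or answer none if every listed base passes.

n − 1 = 22018 = 2^1 · 11009, so s = 1 and d = 11009.
Base 4775: x_0 = 4775^11009 mod 22019 = 21653. x_0 ∉ {1, 22018} and s = 1, so 4775 is a Miller–Rabin witness and 22019 is composite.
Base 9608: x_0 = 9608^11009 mod 22019 = 9908. x_0 ∉ {1, 22018} and s = 1, so 9608 is a Miller–Rabin witness and 22019 is composite.
Base 18436: x_0 = 18436^11009 mod 22019 = 15245. x_0 ∉ {1, 22018} and s = 1, so 18436 is a Miller–Rabin witness and 22019 is composite.
The smallest witness among the given bases is 4775.

4775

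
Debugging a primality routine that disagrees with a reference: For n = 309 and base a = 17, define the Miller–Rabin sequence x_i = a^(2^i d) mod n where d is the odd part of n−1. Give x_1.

223

n − 1 = 308 = 2^2 · 77, so s = 2 and d = 77.
x_0 = 17^77 mod 309 = 29.
x_1 = 29^2 mod 309 = 223.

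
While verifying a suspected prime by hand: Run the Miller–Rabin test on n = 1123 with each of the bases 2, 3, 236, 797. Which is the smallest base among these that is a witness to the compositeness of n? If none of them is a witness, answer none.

n − 1 = 1122 = 2^1 · 561, so s = 1 and d = 561.
Base 2: x_0 = 2^561 mod 1123 = 1122. x_0 = 1122 ≡ −1, so 2 is not a witness.
Base 3: x_0 = 3^561 mod 1123 = 1122. x_0 = 1122 ≡ −1, so 3 is not a witness.
Base 236: x_0 = 236^561 mod 1123 = 1. x_0 = 1, so 236 is not a witness.
Base 797: x_0 = 797^561 mod 1123 = 1122. x_0 = 1122 ≡ −1, so 797 is not a witness.
No listed base is a witness for 1123.

none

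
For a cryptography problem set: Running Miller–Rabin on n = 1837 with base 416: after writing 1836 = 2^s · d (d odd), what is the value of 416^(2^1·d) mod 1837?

399

n − 1 = 1836 = 2^2 · 459, so s = 2 and d = 459.
Repeated squaring mod 1837: 416^1 ≡ 416, 416^2 ≡ 378, 416^4 ≡ 1435, 416^8 ≡ 1785, 416^16 ≡ 867, 416^32 ≡ 356, 416^64 ≡ 1820, 416^128 ≡ 289, 416^256 ≡ 856.
459 = 256 + 128 + 64 + 8 + 2 + 1, so 416^459 ≡ 856·289·1820·1785·378·416 ≡ 698 (mod 1837).
x_0 = 698.
x_1 = 698^2 mod 1837 = 399.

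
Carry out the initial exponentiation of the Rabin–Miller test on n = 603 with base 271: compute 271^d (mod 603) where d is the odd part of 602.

n − 1 = 602 = 2^1 · 301, so s = 1 and d = 301.
Repeated squaring mod 603: 271^1 ≡ 271, 271^2 ≡ 478, 271^4 ≡ 550, 271^8 ≡ 397, 271^16 ≡ 226, 271^32 ≡ 424, 271^64 ≡ 82, 271^128 ≡ 91, 271^256 ≡ 442.
301 = 256 + 32 + 8 + 4 + 1, so 271^301 ≡ 442·424·397·550·271 ≡ 388 (mod 603).

388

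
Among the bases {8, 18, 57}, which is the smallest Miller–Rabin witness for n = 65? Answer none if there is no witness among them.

n − 1 = 64 = 2^6 · 1, so s = 6 and d = 1.
Base 8: x_0 = 8^1 mod 65 = 8. x_0 is neither 1 nor 64, so continue squaring. x_1 = 8^2 mod 65 = 64. x_1 ≡ −1, so 8 is not a witness.
Base 18: x_0 = 18^1 mod 65 = 18. x_0 is neither 1 nor 64, so continue squaring. x_1 = 18^2 mod 65 = 64. x_1 ≡ −1, so 18 is not a witness.
Base 57: x_0 = 57^1 mod 65 = 57. x_0 is neither 1 nor 64, so continue squaring. x_1 = 57^2 mod 65 = 64. x_1 ≡ −1, so 57 is not a witness.
No listed base is a witness for 65.

none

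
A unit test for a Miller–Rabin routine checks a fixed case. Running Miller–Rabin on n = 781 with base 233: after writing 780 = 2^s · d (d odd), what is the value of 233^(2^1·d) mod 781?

n − 1 = 780 = 2^2 · 195, so s = 2 and d = 195.
x_0 = 233^195 mod 781 = 32.
x_1 = 32^2 mod 781 = 243.

243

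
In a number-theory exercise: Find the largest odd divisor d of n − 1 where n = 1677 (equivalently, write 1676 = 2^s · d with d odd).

Halving: 1676 → 838 → 419; 419 is odd.
So 1676 = 2^2 · 419.

419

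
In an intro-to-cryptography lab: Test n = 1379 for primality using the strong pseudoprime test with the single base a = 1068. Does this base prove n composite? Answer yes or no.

n − 1 = 1378 = 2^1 · 689, so s = 1 and d = 689.
x_0 = 1068^689 mod 1379 = 93.
x_0 ∉ {1, 1378} and s = 1, so 1068 is a Miller–Rabin witness and 1379 is composite.

yes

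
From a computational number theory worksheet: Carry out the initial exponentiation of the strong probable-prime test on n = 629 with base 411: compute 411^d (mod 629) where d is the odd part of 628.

114

n − 1 = 628 = 2^2 · 157, so s = 2 and d = 157.
Repeated squaring mod 629: 411^1 ≡ 411, 411^2 ≡ 349, 411^4 ≡ 404, 411^8 ≡ 305, 411^16 ≡ 562, 411^32 ≡ 86, 411^64 ≡ 477, 411^128 ≡ 460.
157 = 128 + 16 + 8 + 4 + 1, so 411^157 ≡ 460·562·305·404·411 ≡ 114 (mod 629).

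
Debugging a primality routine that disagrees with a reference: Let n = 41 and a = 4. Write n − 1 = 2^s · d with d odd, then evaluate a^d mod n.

n − 1 = 40 = 2^3 · 5, so s = 3 and d = 5.
By repeated squaring, 4^5 ≡ 40 (mod 41).

40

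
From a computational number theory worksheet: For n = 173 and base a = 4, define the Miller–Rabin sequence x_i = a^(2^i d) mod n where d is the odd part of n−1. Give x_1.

n − 1 = 172 = 2^2 · 43, so s = 2 and d = 43.
Repeated squaring mod 173: 4^1 ≡ 4, 4^2 ≡ 16, 4^4 ≡ 83, 4^8 ≡ 142, 4^16 ≡ 96, 4^32 ≡ 47.
43 = 32 + 8 + 2 + 1, so 4^43 ≡ 47·142·16·4 ≡ 172 (mod 173).
x_0 = 172.
x_1 = 172^2 mod 173 = 1.

1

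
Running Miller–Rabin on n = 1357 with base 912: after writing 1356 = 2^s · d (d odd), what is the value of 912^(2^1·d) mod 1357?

81

n − 1 = 1356 = 2^2 · 339, so s = 2 and d = 339.
Repeated squaring mod 1357: 912^1 ≡ 912, 912^2 ≡ 1260, 912^4 ≡ 1267, 912^8 ≡ 1315, 912^16 ≡ 407, 912^32 ≡ 95, 912^64 ≡ 883, 912^128 ≡ 771, 912^256 ≡ 75.
339 = 256 + 64 + 16 + 2 + 1, so 912^339 ≡ 75·883·407·1260·912 ≡ 658 (mod 1357).
x_0 = 658.
x_1 = 658^2 mod 1357 = 81.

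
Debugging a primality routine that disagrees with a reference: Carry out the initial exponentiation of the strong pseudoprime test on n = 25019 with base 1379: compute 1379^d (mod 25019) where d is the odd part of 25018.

20094

n − 1 = 25018 = 2^1 · 12509, so s = 1 and d = 12509.
1379^12509 mod 25019 = 20094.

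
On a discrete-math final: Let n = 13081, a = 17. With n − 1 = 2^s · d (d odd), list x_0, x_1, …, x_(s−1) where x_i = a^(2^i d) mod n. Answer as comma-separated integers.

n − 1 = 13080 = 2^3 · 1635, so s = 3 and d = 1635.
x_0 = 17^1635 mod 13081 = 3883.
x_1 = 3883^2 mod 13081 = 8377.
x_2 = 8377^2 mod 13081 = 7645.

3883, 8377, 7645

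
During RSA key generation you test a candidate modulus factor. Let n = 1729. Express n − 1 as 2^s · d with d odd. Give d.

27

Halving: 1728 → 864 → 432 → 216 → 108 → 54 → 27; 27 is odd.
So 1728 = 2^6 · 27.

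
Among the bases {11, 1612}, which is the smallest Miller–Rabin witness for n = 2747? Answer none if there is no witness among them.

n − 1 = 2746 = 2^1 · 1373, so s = 1 and d = 1373.
Base 11: x_0 = 11^1373 mod 2747 = 1770. x_0 ∉ {1, 2746} and s = 1, so 11 is a Miller–Rabin witness and 2747 is composite.
Base 1612: x_0 = 1612^1373 mod 2747 = 1815. x_0 ∉ {1, 2746} and s = 1, so 1612 is a Miller–Rabin witness and 2747 is composite.
The smallest witness among the given bases is 11.

11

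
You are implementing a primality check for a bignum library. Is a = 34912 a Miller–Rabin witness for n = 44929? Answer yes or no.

yes

n − 1 = 44928 = 2^7 · 351, so s = 7 and d = 351.
x_0 = 34912^351 mod 44929 = 15149.
x_0 is neither 1 nor 44928, so continue squaring.
x_1 = 15149^2 mod 44929 = 39798.
x_2 = 39798^2 mod 44929 = 43696.
x_3 = 43696^2 mod 44929 = 37632.
x_4 = 37632^2 mod 44929 = 5344.
x_5 = 5344^2 mod 44929 = 28421.
x_6 = 28421^2 mod 44929 = 19679.
Reached i = s−1 = 6 without hitting −1: 34912 is a Miller–Rabin witness and 44929 is composite.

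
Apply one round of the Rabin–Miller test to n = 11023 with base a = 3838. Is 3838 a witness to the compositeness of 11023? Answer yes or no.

n − 1 = 11022 = 2^1 · 5511, so s = 1 and d = 5511.
x_0 = 3838^5511 mod 11023 = 3876.
x_0 ∉ {1, 11022} and s = 1, so 3838 is a Miller–Rabin witness and 11023 is composite.

yes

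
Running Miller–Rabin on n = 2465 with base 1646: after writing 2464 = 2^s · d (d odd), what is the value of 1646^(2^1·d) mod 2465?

2031

n − 1 = 2464 = 2^5 · 77, so s = 5 and d = 77.
x_0 = 1646^77 mod 2465 = 1246.
x_1 = 1246^2 mod 2465 = 2031.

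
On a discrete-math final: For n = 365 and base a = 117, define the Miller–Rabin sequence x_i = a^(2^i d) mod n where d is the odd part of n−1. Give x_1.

254

n − 1 = 364 = 2^2 · 91, so s = 2 and d = 91.
x_0 = 117^91 mod 365 = 53.
x_1 = 53^2 mod 365 = 254.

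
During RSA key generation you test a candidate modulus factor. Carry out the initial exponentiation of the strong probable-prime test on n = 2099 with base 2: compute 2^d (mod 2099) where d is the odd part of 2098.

n − 1 = 2098 = 2^1 · 1049, so s = 1 and d = 1049.
2^1049 mod 2099 = 2098.

2098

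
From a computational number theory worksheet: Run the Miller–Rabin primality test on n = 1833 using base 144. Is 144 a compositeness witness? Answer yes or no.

n − 1 = 1832 = 2^3 · 229, so s = 3 and d = 229.
x_0 = 144^229 mod 1833 = 768.
x_0 is neither 1 nor 1832, so continue squaring.
x_1 = 768^2 mod 1833 = 1431.
x_2 = 1431^2 mod 1833 = 300.
Reached i = s−1 = 2 without hitting −1: 144 is a Miller–Rabin witness and 1833 is composite.

yes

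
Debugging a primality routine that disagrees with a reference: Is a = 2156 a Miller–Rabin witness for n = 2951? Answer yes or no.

n − 1 = 2950 = 2^1 · 1475, so s = 1 and d = 1475.
Repeated squaring mod 2951: 2156^1 ≡ 2156, 2156^2 ≡ 511, 2156^4 ≡ 1433, 2156^8 ≡ 2544, 2156^16 ≡ 393, 2156^32 ≡ 997, 2156^64 ≡ 2473, 2156^128 ≡ 1257, 2156^256 ≡ 1264, 2156^512 ≡ 1205, 2156^1024 ≡ 133.
1475 = 1024 + 256 + 128 + 64 + 2 + 1, so 2156^1475 ≡ 133·1264·1257·2473·511·2156 ≡ 188 (mod 2951).
x_0 = 2156^1475 mod 2951 = 188.
x_0 ∉ {1, 2950} and s = 1, so 2156 is a Miller–Rabin witness and 2951 is composite.

yes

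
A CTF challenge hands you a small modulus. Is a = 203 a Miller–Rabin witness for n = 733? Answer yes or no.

no

n − 1 = 732 = 2^2 · 183, so s = 2 and d = 183.
Repeated squaring mod 733: 203^1 ≡ 203, 203^2 ≡ 161, 203^4 ≡ 266, 203^8 ≡ 388, 203^16 ≡ 279, 203^32 ≡ 143, 203^64 ≡ 658, 203^128 ≡ 494.
183 = 128 + 32 + 16 + 4 + 2 + 1, so 203^183 ≡ 494·143·279·266·161·203 ≡ 1 (mod 733).
x_0 = 203^183 mod 733 = 1.
x_0 = 1, so 203 is not a witness.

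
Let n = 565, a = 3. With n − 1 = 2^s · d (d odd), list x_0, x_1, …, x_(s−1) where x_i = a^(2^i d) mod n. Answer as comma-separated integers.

n − 1 = 564 = 2^2 · 141, so s = 2 and d = 141.
x_0 = 3^141 mod 565 = 68.
x_1 = 68^2 mod 565 = 104.

68, 104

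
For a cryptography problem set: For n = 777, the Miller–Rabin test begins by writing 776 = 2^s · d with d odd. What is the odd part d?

97

Halving: 776 → 388 → 194 → 97; 97 is odd.
So 776 = 2^3 · 97.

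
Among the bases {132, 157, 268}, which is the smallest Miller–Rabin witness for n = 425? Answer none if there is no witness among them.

n − 1 = 424 = 2^3 · 53, so s = 3 and d = 53.
Base 132: x_0 = 132^53 mod 425 = 132. x_0 is neither 1 nor 424, so continue squaring. x_1 = 132^2 mod 425 = 424. x_1 ≡ −1, so 132 is not a witness.
Base 157: x_0 = 157^53 mod 425 = 157. x_0 is neither 1 nor 424, so continue squaring. x_1 = 157^2 mod 425 = 424. x_1 ≡ −1, so 157 is not a witness.
Base 268: x_0 = 268^53 mod 425 = 268. x_0 is neither 1 nor 424, so continue squaring. x_1 = 268^2 mod 425 = 424. x_1 ≡ −1, so 268 is not a witness.
No listed base is a witness for 425.

none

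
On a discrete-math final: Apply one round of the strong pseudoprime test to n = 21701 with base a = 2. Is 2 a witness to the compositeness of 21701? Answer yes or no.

n − 1 = 21700 = 2^2 · 5425, so s = 2 and d = 5425.
x_0 = 2^5425 mod 21701 = 5837.
x_0 is neither 1 nor 21700, so continue squaring.
x_1 = 5837^2 mod 21701 = 21700.
x_1 ≡ −1, so 2 is not a witness.

no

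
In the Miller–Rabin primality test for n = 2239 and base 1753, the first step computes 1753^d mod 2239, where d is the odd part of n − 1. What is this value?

1

n − 1 = 2238 = 2^1 · 1119, so s = 1 and d = 1119.
Repeated squaring mod 2239: 1753^1 ≡ 1753, 1753^2 ≡ 1101, 1753^4 ≡ 902, 1753^8 ≡ 847, 1753^16 ≡ 929, 1753^32 ≡ 1026, 1753^64 ≡ 346, 1753^128 ≡ 1049, 1753^256 ≡ 1052, 1753^512 ≡ 638, 1753^1024 ≡ 1785.
1119 = 1024 + 64 + 16 + 8 + 4 + 2 + 1, so 1753^1119 ≡ 1785·346·929·847·902·1101·1753 ≡ 1 (mod 2239).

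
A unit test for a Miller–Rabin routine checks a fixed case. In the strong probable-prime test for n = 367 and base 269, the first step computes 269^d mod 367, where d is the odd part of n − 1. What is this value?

n − 1 = 366 = 2^1 · 183, so s = 1 and d = 183.
Repeated squaring mod 367: 269^1 ≡ 269, 269^2 ≡ 62, 269^4 ≡ 174, 269^8 ≡ 182, 269^16 ≡ 94, 269^32 ≡ 28, 269^64 ≡ 50, 269^128 ≡ 298.
183 = 128 + 32 + 16 + 4 + 2 + 1, so 269^183 ≡ 298·28·94·174·62·269 ≡ 366 (mod 367).

366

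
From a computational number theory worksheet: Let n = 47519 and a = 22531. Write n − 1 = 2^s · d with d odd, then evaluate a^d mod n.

n − 1 = 47518 = 2^1 · 23759, so s = 1 and d = 23759.
22531^23759 mod 47519 = 4661.

4661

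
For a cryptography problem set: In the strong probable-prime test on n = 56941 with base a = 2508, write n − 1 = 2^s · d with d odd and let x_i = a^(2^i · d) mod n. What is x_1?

1

n − 1 = 56940 = 2^2 · 14235, so s = 2 and d = 14235.
Repeated squaring mod 56941: 2508^1 ≡ 2508, 2508^2 ≡ 26554, 2508^4 ≡ 14513, 2508^8 ≡ 2410, 2508^16 ≡ 118, 2508^32 ≡ 13924, 2508^64 ≡ 50612, 2508^128 ≡ 26718, 2508^256 ≡ 39148, 2508^512 ≡ 55830, 2508^1024 ≡ 38560, 2508^2048 ≡ 30208, 2508^4096 ≡ 43739, 2508^8192 ≡ 53344.
14235 = 8192 + 4096 + 1024 + 512 + 256 + 128 + 16 + 8 + 2 + 1, so 2508^14235 ≡ 53344·43739·38560·55830·39148·26718·118·2410·26554·2508 ≡ 56940 (mod 56941).
x_0 = 56940.
x_1 = 56940^2 mod 56941 = 1.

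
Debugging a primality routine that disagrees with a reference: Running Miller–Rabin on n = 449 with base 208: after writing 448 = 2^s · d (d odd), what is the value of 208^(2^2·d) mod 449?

77

n − 1 = 448 = 2^6 · 7, so s = 6 and d = 7.
x_0 = 208^7 mod 449 = 378.
x_1 = 378^2 mod 449 = 102.
x_2 = 102^2 mod 449 = 77.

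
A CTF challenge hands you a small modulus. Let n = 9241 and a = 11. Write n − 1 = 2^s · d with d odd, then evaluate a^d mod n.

1

n − 1 = 9240 = 2^3 · 1155, so s = 3 and d = 1155.
Repeated squaring mod 9241: 11^1 ≡ 11, 11^2 ≡ 121, 11^4 ≡ 5400, 11^8 ≡ 4645, 11^16 ≡ 7531, 11^32 ≡ 3944, 11^64 ≡ 2533, 11^128 ≡ 2835, 11^256 ≡ 6796, 11^512 ≡ 8339, 11^1024 ≡ 396.
1155 = 1024 + 128 + 2 + 1, so 11^1155 ≡ 396·2835·121·11 ≡ 1 (mod 9241).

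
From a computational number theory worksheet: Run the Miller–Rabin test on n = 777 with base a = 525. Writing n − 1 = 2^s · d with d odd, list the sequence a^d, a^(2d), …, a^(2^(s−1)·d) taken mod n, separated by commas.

n − 1 = 776 = 2^3 · 97, so s = 3 and d = 97.
x_0 = 525^97 mod 777 = 441.
x_1 = 441^2 mod 777 = 231.
x_2 = 231^2 mod 777 = 525.

441, 231, 525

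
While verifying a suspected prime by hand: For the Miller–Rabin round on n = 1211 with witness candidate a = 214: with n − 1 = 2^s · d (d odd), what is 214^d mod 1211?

n − 1 = 1210 = 2^1 · 605, so s = 1 and d = 605.
214^605 mod 1211 = 240.

240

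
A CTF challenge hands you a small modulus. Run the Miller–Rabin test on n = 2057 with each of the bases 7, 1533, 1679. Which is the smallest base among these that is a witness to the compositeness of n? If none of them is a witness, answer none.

7

n − 1 = 2056 = 2^3 · 257, so s = 3 and d = 257.
Base 7: x_0 = 7^257 mod 2057 = 534. x_0 is neither 1 nor 2056, so continue squaring. x_1 = 534^2 mod 2057 = 1290. x_2 = 1290^2 mod 2057 = 2044. Reached i = s−1 = 2 without hitting −1: 7 is a Miller–Rabin witness and 2057 is composite.
Base 1533: x_0 = 1533^257 mod 2057 = 632. x_0 is neither 1 nor 2056, so continue squaring. x_1 = 632^2 mod 2057 = 366. x_2 = 366^2 mod 2057 = 251. Reached i = s−1 = 2 without hitting −1: 1533 is a Miller–Rabin witness and 2057 is composite.
Base 1679: x_0 = 1679^257 mod 2057 = 1271. x_0 is neither 1 nor 2056, so continue squaring. x_1 = 1271^2 mod 2057 = 696. x_2 = 696^2 mod 2057 = 1021. Reached i = s−1 = 2 without hitting −1: 1679 is a Miller–Rabin witness and 2057 is composite.
The smallest witness among the given bases is 7.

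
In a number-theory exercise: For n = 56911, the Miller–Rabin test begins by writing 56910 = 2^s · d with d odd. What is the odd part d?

28455

Halving: 56910 → 28455; 28455 is odd.
So 56910 = 2^1 · 28455.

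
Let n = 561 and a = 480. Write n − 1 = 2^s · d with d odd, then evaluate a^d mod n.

285

n − 1 = 560 = 2^4 · 35, so s = 4 and d = 35.
Repeated squaring mod 561: 480^1 ≡ 480, 480^2 ≡ 390, 480^4 ≡ 69, 480^8 ≡ 273, 480^16 ≡ 477, 480^32 ≡ 324.
35 = 32 + 2 + 1, so 480^35 ≡ 324·390·480 ≡ 285 (mod 561).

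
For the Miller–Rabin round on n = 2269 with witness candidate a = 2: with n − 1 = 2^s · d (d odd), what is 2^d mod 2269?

1287

n − 1 = 2268 = 2^2 · 567, so s = 2 and d = 567.
2^567 mod 2269 = 1287.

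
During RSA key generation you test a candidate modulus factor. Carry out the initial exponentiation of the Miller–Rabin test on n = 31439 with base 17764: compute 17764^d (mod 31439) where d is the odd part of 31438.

14411

n − 1 = 31438 = 2^1 · 15719, so s = 1 and d = 15719.
By repeated squaring, 17764^15719 ≡ 14411 (mod 31439).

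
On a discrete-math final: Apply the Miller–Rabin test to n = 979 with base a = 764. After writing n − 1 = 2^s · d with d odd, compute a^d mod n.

n − 1 = 978 = 2^1 · 489, so s = 1 and d = 489.
764^489 mod 979 = 141.

141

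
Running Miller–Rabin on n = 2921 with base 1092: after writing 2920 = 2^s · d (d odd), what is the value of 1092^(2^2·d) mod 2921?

n − 1 = 2920 = 2^3 · 365, so s = 3 and d = 365.
x_0 = 1092^365 mod 2921 = 1190.
x_1 = 1190^2 mod 2921 = 2336.
x_2 = 2336^2 mod 2921 = 468.

468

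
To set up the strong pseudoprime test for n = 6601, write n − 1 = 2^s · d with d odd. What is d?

825

Halving: 6600 → 3300 → 1650 → 825; 825 is odd.
So 6600 = 2^3 · 825.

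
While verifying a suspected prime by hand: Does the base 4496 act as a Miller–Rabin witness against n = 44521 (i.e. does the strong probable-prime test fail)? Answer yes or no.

no

n − 1 = 44520 = 2^3 · 5565, so s = 3 and d = 5565.
x_0 = 4496^5565 mod 44521 = 1.
x_0 = 1, so 4496 is not a witness.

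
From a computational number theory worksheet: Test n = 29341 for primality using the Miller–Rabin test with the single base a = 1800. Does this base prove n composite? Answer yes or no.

n − 1 = 29340 = 2^2 · 7335, so s = 2 and d = 7335.
x_0 = 1800^7335 mod 29341 = 15361.
x_0 is neither 1 nor 29340, so continue squaring.
x_1 = 15361^2 mod 29341 = 29340.
x_1 ≡ −1, so 1800 is not a witness.

no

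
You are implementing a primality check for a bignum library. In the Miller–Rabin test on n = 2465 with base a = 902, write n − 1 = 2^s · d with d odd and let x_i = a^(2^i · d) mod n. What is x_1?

579

n − 1 = 2464 = 2^5 · 77, so s = 5 and d = 77.
x_0 = 902^77 mod 2465 = 307.
x_1 = 307^2 mod 2465 = 579.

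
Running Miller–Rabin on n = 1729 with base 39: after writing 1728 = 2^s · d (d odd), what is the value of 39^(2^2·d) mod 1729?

533

n − 1 = 1728 = 2^6 · 27, so s = 6 and d = 27.
x_0 = 39^27 mod 1729 = 533.
x_1 = 533^2 mod 1729 = 533.
x_2 = 533^2 mod 1729 = 533.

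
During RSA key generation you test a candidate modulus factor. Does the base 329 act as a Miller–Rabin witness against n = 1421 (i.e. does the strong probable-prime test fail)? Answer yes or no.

n − 1 = 1420 = 2^2 · 355, so s = 2 and d = 355.
x_0 = 329^355 mod 1421 = 833.
x_0 is neither 1 nor 1420, so continue squaring.
x_1 = 833^2 mod 1421 = 441.
Reached i = s−1 = 1 without hitting −1: 329 is a Miller–Rabin witness and 1421 is composite.

yes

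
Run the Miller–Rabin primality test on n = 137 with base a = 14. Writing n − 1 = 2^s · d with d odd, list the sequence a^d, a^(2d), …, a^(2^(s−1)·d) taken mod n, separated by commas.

136, 1, 1

n − 1 = 136 = 2^3 · 17, so s = 3 and d = 17.
x_0 = 14^17 mod 137 = 136.
x_1 = 136^2 mod 137 = 1.
x_2 = 1^2 mod 137 = 1.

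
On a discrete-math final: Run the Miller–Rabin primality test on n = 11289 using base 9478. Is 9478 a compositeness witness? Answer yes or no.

yes

n − 1 = 11288 = 2^3 · 1411, so s = 3 and d = 1411.
x_0 = 9478^1411 mod 11289 = 652.
x_0 is neither 1 nor 11288, so continue squaring.
x_1 = 652^2 mod 11289 = 7411.
x_2 = 7411^2 mod 11289 = 1936.
Reached i = s−1 = 2 without hitting −1: 9478 is a Miller–Rabin witness and 11289 is composite.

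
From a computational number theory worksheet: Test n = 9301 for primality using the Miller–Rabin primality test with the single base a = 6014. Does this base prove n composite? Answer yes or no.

yes

n − 1 = 9300 = 2^2 · 2325, so s = 2 and d = 2325.
x_0 = 6014^2325 mod 9301 = 9125.
x_0 is neither 1 nor 9300, so continue squaring.
x_1 = 9125^2 mod 9301 = 3073.
Reached i = s−1 = 1 without hitting −1: 6014 is a Miller–Rabin witness and 9301 is composite.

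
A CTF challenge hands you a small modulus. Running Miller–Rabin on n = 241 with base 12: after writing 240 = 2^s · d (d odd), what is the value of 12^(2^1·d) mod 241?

n − 1 = 240 = 2^4 · 15, so s = 4 and d = 15.
x_0 = 12^15 mod 241 = 30.
x_1 = 30^2 mod 241 = 177.

177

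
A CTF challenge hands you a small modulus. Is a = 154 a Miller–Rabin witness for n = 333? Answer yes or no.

n − 1 = 332 = 2^2 · 83, so s = 2 and d = 83.
x_0 = 154^83 mod 333 = 253.
x_0 is neither 1 nor 332, so continue squaring.
x_1 = 253^2 mod 333 = 73.
Reached i = s−1 = 1 without hitting −1: 154 is a Miller–Rabin witness and 333 is composite.

yes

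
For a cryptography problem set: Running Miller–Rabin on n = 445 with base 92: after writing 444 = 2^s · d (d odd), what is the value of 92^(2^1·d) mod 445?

n − 1 = 444 = 2^2 · 111, so s = 2 and d = 111.
x_0 = 92^111 mod 445 = 13.
x_1 = 13^2 mod 445 = 169.

169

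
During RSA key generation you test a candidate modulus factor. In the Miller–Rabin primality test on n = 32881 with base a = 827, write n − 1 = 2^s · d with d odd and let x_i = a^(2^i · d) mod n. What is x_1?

11496

n − 1 = 32880 = 2^4 · 2055, so s = 4 and d = 2055.
x_0 = 827^2055 mod 32881 = 14260.
x_1 = 14260^2 mod 32881 = 11496.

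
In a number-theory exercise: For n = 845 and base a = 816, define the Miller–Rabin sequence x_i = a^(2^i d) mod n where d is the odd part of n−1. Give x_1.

n − 1 = 844 = 2^2 · 211, so s = 2 and d = 211.
x_0 = 816^211 mod 845 = 36.
x_1 = 36^2 mod 845 = 451.

451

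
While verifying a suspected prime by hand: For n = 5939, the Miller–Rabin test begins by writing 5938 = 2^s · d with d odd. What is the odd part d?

Halving: 5938 → 2969; 2969 is odd.
So 5938 = 2^1 · 2969.

2969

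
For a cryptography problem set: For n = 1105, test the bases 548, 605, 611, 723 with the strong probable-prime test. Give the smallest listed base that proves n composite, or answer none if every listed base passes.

605

n − 1 = 1104 = 2^4 · 69, so s = 4 and d = 69.
Base 548: x_0 = 548^69 mod 1105 = 1058. x_0 is neither 1 nor 1104, so continue squaring. x_1 = 1058^2 mod 1105 = 1104. x_1 ≡ −1, so 548 is not a witness.
Base 605: x_0 = 605^69 mod 1105 = 125. x_0 is neither 1 nor 1104, so continue squaring. x_1 = 125^2 mod 1105 = 155. x_2 = 155^2 mod 1105 = 820. x_3 = 820^2 mod 1105 = 560. Reached i = s−1 = 3 without hitting −1: 605 is a Miller–Rabin witness and 1105 is composite.
Base 611: x_0 = 611^69 mod 1105 = 611. x_0 is neither 1 nor 1104, so continue squaring. x_1 = 611^2 mod 1105 = 936. x_2 = 936^2 mod 1105 = 936. x_3 = 936^2 mod 1105 = 936. Reached i = s−1 = 3 without hitting −1: 611 is a Miller–Rabin witness and 1105 is composite.
Base 723: x_0 = 723^69 mod 1105 = 8. x_0 is neither 1 nor 1104, so continue squaring. x_1 = 8^2 mod 1105 = 64. x_2 = 64^2 mod 1105 = 781. x_3 = 781^2 mod 1105 = 1. x_3 = 1 but x_2 ≠ ±1, a nontrivial square root of 1 — 723 is a witness and 1105 is composite.
The smallest witness among the given bases is 605.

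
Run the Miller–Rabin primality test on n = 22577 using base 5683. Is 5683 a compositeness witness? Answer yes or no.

n − 1 = 22576 = 2^4 · 1411, so s = 4 and d = 1411.
Repeated squaring mod 22577: 5683^1 ≡ 5683, 5683^2 ≡ 11379, 5683^4 ≡ 2546, 5683^8 ≡ 2517, 5683^16 ≡ 13729, 5683^32 ≡ 12645, 5683^64 ≡ 5711, 5683^128 ≡ 14333, 5683^256 ≡ 6766, 5683^512 ≡ 15177, 5683^1024 ≡ 10775.
1411 = 1024 + 256 + 128 + 2 + 1, so 5683^1411 ≡ 10775·6766·14333·11379·5683 ≡ 13068 (mod 22577).
x_0 = 5683^1411 mod 22577 = 13068.
x_0 is neither 1 nor 22576, so continue squaring.
x_1 = 13068^2 mod 22577 = 196.
x_2 = 196^2 mod 22577 = 15839.
x_3 = 15839^2 mod 22577 = 20874.
Reached i = s−1 = 3 without hitting −1: 5683 is a Miller–Rabin witness and 22577 is composite.

yes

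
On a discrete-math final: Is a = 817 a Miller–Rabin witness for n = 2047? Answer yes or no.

n − 1 = 2046 = 2^1 · 1023, so s = 1 and d = 1023.
x_0 = 817^1023 mod 2047 = 1.
x_0 = 1, so 817 is not a witness.

no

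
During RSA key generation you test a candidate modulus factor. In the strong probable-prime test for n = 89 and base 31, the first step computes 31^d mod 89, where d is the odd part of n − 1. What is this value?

77

n − 1 = 88 = 2^3 · 11, so s = 3 and d = 11.
31^11 mod 89 = 77.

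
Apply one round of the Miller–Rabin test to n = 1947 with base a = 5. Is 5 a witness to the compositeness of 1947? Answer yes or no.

n − 1 = 1946 = 2^1 · 973, so s = 1 and d = 973.
x_0 = 5^973 mod 1947 = 1907.
x_0 ∉ {1, 1946} and s = 1, so 5 is a Miller–Rabin witness and 1947 is composite.

yes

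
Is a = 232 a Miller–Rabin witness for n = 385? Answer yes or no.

n − 1 = 384 = 2^7 · 3, so s = 7 and d = 3.
x_0 = 232^3 mod 385 = 78.
x_0 is neither 1 nor 384, so continue squaring.
x_1 = 78^2 mod 385 = 309.
x_2 = 309^2 mod 385 = 1.
x_2 = 1 but x_1 ≠ ±1, a nontrivial square root of 1 — 232 is a witness and 385 is composite.

yes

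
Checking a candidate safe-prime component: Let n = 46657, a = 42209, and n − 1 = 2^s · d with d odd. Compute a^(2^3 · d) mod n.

n − 1 = 46656 = 2^6 · 729, so s = 6 and d = 729.
By repeated squaring, 42209^729 ≡ 6469 (mod 46657).
x_0 = 6469.
x_1 = 6469^2 mod 46657 = 43289.
x_2 = 43289^2 mod 46657 = 5773.
x_3 = 5773^2 mod 46657 = 14431.

14431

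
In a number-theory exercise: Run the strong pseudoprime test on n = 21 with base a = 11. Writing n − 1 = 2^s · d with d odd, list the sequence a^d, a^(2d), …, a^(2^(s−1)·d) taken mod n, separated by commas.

n − 1 = 20 = 2^2 · 5, so s = 2 and d = 5.
x_0 = 11^5 mod 21 = 2.
x_1 = 2^2 mod 21 = 4.

2, 4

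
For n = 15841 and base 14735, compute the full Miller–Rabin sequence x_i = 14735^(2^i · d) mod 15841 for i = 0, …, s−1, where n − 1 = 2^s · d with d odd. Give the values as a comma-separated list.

n − 1 = 15840 = 2^5 · 495, so s = 5 and d = 495.
x_0 = 14735^495 mod 15841 = 63.
x_1 = 63^2 mod 15841 = 3969.
x_2 = 3969^2 mod 15841 = 7007.
x_3 = 7007^2 mod 15841 = 6790.
x_4 = 6790^2 mod 15841 = 6790.

63, 3969, 7007, 6790, 6790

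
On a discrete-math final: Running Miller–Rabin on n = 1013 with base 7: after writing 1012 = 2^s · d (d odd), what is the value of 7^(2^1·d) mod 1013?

n − 1 = 1012 = 2^2 · 253, so s = 2 and d = 253.
x_0 = 7^253 mod 1013 = 968.
x_1 = 968^2 mod 1013 = 1012.

1012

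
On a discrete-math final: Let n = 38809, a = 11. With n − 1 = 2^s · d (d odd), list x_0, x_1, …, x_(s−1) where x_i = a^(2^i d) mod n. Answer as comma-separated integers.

n − 1 = 38808 = 2^3 · 4851, so s = 3 and d = 4851.
x_0 = 11^4851 mod 38809 = 37838.
x_1 = 37838^2 mod 38809 = 11425.
x_2 = 11425^2 mod 38809 = 15958.

37838, 11425, 15958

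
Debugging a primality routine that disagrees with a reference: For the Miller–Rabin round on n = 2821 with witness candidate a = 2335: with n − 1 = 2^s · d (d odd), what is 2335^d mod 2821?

n − 1 = 2820 = 2^2 · 705, so s = 2 and d = 705.
2335^705 mod 2821 = 1737.

1737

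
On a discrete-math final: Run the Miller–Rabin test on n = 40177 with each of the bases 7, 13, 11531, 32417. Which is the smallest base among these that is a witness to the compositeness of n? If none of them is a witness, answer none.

none

n − 1 = 40176 = 2^4 · 2511, so s = 4 and d = 2511.
Base 7: x_0 = 7^2511 mod 40177 = 39915. x_0 is neither 1 nor 40176, so continue squaring. x_1 = 39915^2 mod 40177 = 28467. x_2 = 28467^2 mod 40177 = 40176. x_2 ≡ −1, so 7 is not a witness.
Base 13: x_0 = 13^2511 mod 40177 = 2626. x_0 is neither 1 nor 40176, so continue squaring. x_1 = 2626^2 mod 40177 = 25609. x_2 = 25609^2 mod 40177 = 11710. x_3 = 11710^2 mod 40177 = 40176. x_3 ≡ −1, so 13 is not a witness.
Base 11531: x_0 = 11531^2511 mod 40177 = 14568. x_0 is neither 1 nor 40176, so continue squaring. x_1 = 14568^2 mod 40177 = 11710. x_2 = 11710^2 mod 40177 = 40176. x_2 ≡ −1, so 11531 is not a witness.
Base 32417: x_0 = 32417^2511 mod 40177 = 11710. x_0 is neither 1 nor 40176, so continue squaring. x_1 = 11710^2 mod 40177 = 40176. x_1 ≡ −1, so 32417 is not a witness.
No listed base is a witness for 40177.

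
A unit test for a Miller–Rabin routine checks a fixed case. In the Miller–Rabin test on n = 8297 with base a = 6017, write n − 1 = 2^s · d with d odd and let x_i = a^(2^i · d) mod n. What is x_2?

8296

n − 1 = 8296 = 2^3 · 1037, so s = 3 and d = 1037.
Repeated squaring mod 8297: 6017^1 ≡ 6017, 6017^2 ≡ 4478, 6017^4 ≡ 6932, 6017^8 ≡ 4697, 6017^16 ≡ 86, 6017^32 ≡ 7396, 6017^64 ≡ 6992, 6017^128 ≡ 2140, 6017^256 ≡ 7953, 6017^512 ≡ 2178, 6017^1024 ≡ 6097.
1037 = 1024 + 8 + 4 + 1, so 6017^1037 ≡ 6097·4697·6932·6017 ≡ 4639 (mod 8297).
x_0 = 4639.
x_1 = 4639^2 mod 8297 = 6200.
x_2 = 6200^2 mod 8297 = 8296.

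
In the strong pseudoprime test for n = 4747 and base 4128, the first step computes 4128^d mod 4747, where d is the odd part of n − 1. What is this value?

557

n − 1 = 4746 = 2^1 · 2373, so s = 1 and d = 2373.
Repeated squaring mod 4747: 4128^1 ≡ 4128, 4128^2 ≡ 3401, 4128^4 ≡ 3109, 4128^8 ≡ 989, 4128^16 ≡ 239, 4128^32 ≡ 157, 4128^64 ≡ 914, 4128^128 ≡ 4671, 4128^256 ≡ 1029, 4128^512 ≡ 260, 4128^1024 ≡ 1142, 4128^2048 ≡ 3486.
2373 = 2048 + 256 + 64 + 4 + 1, so 4128^2373 ≡ 3486·1029·914·3109·4128 ≡ 557 (mod 4747).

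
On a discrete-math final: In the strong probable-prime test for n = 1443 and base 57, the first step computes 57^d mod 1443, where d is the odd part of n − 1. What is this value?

57

n − 1 = 1442 = 2^1 · 721, so s = 1 and d = 721.
57^721 mod 1443 = 57.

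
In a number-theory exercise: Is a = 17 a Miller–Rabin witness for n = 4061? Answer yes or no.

yes

n − 1 = 4060 = 2^2 · 1015, so s = 2 and d = 1015.
x_0 = 17^1015 mod 4061 = 2951.
x_0 is neither 1 nor 4060, so continue squaring.
x_1 = 2951^2 mod 4061 = 1617.
Reached i = s−1 = 1 without hitting −1: 17 is a Miller–Rabin witness and 4061 is composite.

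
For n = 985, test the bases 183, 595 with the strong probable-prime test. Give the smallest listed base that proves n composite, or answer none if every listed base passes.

n − 1 = 984 = 2^3 · 123, so s = 3 and d = 123.
Base 183: x_0 = 183^123 mod 985 = 802. x_0 is neither 1 nor 984, so continue squaring. x_1 = 802^2 mod 985 = 984. x_1 ≡ −1, so 183 is not a witness.
Base 595: x_0 = 595^123 mod 985 = 760. x_0 is neither 1 nor 984, so continue squaring. x_1 = 760^2 mod 985 = 390. x_2 = 390^2 mod 985 = 410. Reached i = s−1 = 2 without hitting −1: 595 is a Miller–Rabin witness and 985 is composite.
The smallest witness among the given bases is 595.

595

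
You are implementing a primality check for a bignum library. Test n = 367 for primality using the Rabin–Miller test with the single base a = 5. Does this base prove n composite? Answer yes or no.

n − 1 = 366 = 2^1 · 183, so s = 1 and d = 183.
x_0 = 5^183 mod 367 = 366.
x_0 = 366 ≡ −1, so 5 is not a witness.

no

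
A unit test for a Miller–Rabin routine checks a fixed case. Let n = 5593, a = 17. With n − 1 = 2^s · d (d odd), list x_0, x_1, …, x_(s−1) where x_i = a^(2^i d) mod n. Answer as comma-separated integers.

867, 2227, 4131

n − 1 = 5592 = 2^3 · 699, so s = 3 and d = 699.
x_0 = 17^699 mod 5593 = 867.
x_1 = 867^2 mod 5593 = 2227.
x_2 = 2227^2 mod 5593 = 4131.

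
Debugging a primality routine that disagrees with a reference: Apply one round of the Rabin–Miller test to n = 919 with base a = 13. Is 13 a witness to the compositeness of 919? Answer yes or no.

no

n − 1 = 918 = 2^1 · 459, so s = 1 and d = 459.
x_0 = 13^459 mod 919 = 1.
x_0 = 1, so 13 is not a witness.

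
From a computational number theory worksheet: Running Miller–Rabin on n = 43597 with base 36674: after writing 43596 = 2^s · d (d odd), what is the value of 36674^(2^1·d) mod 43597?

1

n − 1 = 43596 = 2^2 · 10899, so s = 2 and d = 10899.
x_0 = 36674^10899 mod 43597 = 43596.
x_1 = 43596^2 mod 43597 = 1.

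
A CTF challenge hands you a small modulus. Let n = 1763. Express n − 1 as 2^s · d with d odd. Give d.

881

Halving: 1762 → 881; 881 is odd.
So 1762 = 2^1 · 881.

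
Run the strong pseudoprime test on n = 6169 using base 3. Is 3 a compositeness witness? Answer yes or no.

n − 1 = 6168 = 2^3 · 771, so s = 3 and d = 771.
x_0 = 3^771 mod 6169 = 2960.
x_0 is neither 1 nor 6168, so continue squaring.
x_1 = 2960^2 mod 6169 = 1620.
x_2 = 1620^2 mod 6169 = 2575.
Reached i = s−1 = 2 without hitting −1: 3 is a Miller–Rabin witness and 6169 is composite.

yes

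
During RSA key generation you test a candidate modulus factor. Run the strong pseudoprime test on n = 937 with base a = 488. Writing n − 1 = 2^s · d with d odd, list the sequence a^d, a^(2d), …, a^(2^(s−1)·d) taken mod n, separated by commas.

n − 1 = 936 = 2^3 · 117, so s = 3 and d = 117.
x_0 = 488^117 mod 937 = 1.
x_1 = 1^2 mod 937 = 1.
x_2 = 1^2 mod 937 = 1.

1, 1, 1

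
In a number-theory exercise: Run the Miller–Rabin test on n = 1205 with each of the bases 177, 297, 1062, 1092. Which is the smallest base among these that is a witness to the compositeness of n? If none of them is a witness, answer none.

297

n − 1 = 1204 = 2^2 · 301, so s = 2 and d = 301.
Base 177: x_0 = 177^301 mod 1205 = 177. x_0 is neither 1 nor 1204, so continue squaring. x_1 = 177^2 mod 1205 = 1204. x_1 ≡ −1, so 177 is not a witness.
Base 297: x_0 = 297^301 mod 1205 = 692. x_0 is neither 1 nor 1204, so continue squaring. x_1 = 692^2 mod 1205 = 479. Reached i = s−1 = 1 without hitting −1: 297 is a Miller–Rabin witness and 1205 is composite.
Base 1062: x_0 = 1062^301 mod 1205 = 1062. x_0 is neither 1 nor 1204, so continue squaring. x_1 = 1062^2 mod 1205 = 1169. Reached i = s−1 = 1 without hitting −1: 1062 is a Miller–Rabin witness and 1205 is composite.
Base 1092: x_0 = 1092^301 mod 1205 = 1077. x_0 is neither 1 nor 1204, so continue squaring. x_1 = 1077^2 mod 1205 = 719. Reached i = s−1 = 1 without hitting −1: 1092 is a Miller–Rabin witness and 1205 is composite.
The smallest witness among the given bases is 297.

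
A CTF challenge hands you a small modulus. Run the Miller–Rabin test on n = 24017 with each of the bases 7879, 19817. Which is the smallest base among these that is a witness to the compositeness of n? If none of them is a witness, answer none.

7879

n − 1 = 24016 = 2^4 · 1501, so s = 4 and d = 1501.
Base 7879: x_0 = 7879^1501 mod 24017 = 1208. x_0 is neither 1 nor 24016, so continue squaring. x_1 = 1208^2 mod 24017 = 18244. x_2 = 18244^2 mod 24017 = 15950. x_3 = 15950^2 mod 24017 = 14436. Reached i = s−1 = 3 without hitting −1: 7879 is a Miller–Rabin witness and 24017 is composite.
Base 19817: x_0 = 19817^1501 mod 24017 = 18410. x_0 is neither 1 nor 24016, so continue squaring. x_1 = 18410^2 mod 24017 = 196. x_2 = 196^2 mod 24017 = 14399. x_3 = 14399^2 mod 24017 = 16457. Reached i = s−1 = 3 without hitting −1: 19817 is a Miller–Rabin witness and 24017 is composite.
The smallest witness among the given bases is 7879.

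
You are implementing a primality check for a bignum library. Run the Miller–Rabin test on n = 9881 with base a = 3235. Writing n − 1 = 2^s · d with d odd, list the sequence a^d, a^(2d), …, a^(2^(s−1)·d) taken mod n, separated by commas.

n − 1 = 9880 = 2^3 · 1235, so s = 3 and d = 1235.
x_0 = 3235^1235 mod 9881 = 165.
x_1 = 165^2 mod 9881 = 7463.
x_2 = 7463^2 mod 9881 = 7053.

165, 7463, 7053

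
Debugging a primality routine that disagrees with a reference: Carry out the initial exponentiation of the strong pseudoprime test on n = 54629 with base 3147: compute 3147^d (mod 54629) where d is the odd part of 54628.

21068

n − 1 = 54628 = 2^2 · 13657, so s = 2 and d = 13657.
3147^13657 mod 54629 = 21068.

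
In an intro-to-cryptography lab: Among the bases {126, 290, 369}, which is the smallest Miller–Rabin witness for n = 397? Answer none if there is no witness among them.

none

n − 1 = 396 = 2^2 · 99, so s = 2 and d = 99.
Base 126: x_0 = 126^99 mod 397 = 1. x_0 = 1, so 126 is not a witness.
Base 290: x_0 = 290^99 mod 397 = 1. x_0 = 1, so 290 is not a witness.
Base 369: x_0 = 369^99 mod 397 = 334. x_0 is neither 1 nor 396, so continue squaring. x_1 = 334^2 mod 397 = 396. x_1 ≡ −1, so 369 is not a witness.
No listed base is a witness for 397.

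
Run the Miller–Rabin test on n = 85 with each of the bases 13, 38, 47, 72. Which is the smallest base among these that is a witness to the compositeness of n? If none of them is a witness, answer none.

none

n − 1 = 84 = 2^2 · 21, so s = 2 and d = 21.
Base 13: x_0 = 13^21 mod 85 = 13. x_0 is neither 1 nor 84, so continue squaring. x_1 = 13^2 mod 85 = 84. x_1 ≡ −1, so 13 is not a witness.
Base 38: x_0 = 38^21 mod 85 = 38. x_0 is neither 1 nor 84, so continue squaring. x_1 = 38^2 mod 85 = 84. x_1 ≡ −1, so 38 is not a witness.
Base 47: x_0 = 47^21 mod 85 = 47. x_0 is neither 1 nor 84, so continue squaring. x_1 = 47^2 mod 85 = 84. x_1 ≡ −1, so 47 is not a witness.
Base 72: x_0 = 72^21 mod 85 = 72. x_0 is neither 1 nor 84, so continue squaring. x_1 = 72^2 mod 85 = 84. x_1 ≡ −1, so 72 is not a witness.
No listed base is a witness for 85.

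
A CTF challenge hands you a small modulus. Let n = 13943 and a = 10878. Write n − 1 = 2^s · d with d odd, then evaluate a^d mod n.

n − 1 = 13942 = 2^1 · 6971, so s = 1 and d = 6971.
10878^6971 mod 13943 = 4162.

4162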